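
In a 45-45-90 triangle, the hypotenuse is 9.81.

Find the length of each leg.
In a 45-45-90 triangle, hypotenuse = leg·√2  →  leg = hypotenuse/√2
leg = 9.81/√2 = 6.937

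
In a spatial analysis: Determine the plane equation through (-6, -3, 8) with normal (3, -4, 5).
d = n·P = (3)(-6) + (-4)(-3) + (5)(8) = 34
Plane: 3x - 4y + 5z = 34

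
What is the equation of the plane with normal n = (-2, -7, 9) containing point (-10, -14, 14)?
d = n·P = (-2)(-10) + (-7)(-14) + (9)(14) = 244
Plane: -2x - 7y + 9z = 244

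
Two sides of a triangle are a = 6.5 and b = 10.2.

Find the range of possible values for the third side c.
By the triangle inequality: |a - b| < c < a + b
|6.5 - 10.2| < c < 6.5 + 10.2
3.7 < c < 16.7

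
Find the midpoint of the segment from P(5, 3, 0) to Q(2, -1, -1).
Midpoint = ((5+2)/2, (3-1)/2, (0-1)/2) = (3.5, 1, -0.5)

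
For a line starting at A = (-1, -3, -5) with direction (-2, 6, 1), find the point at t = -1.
P(-1) = (-1 + (-2)(-1), -3 + 6(-1), -5 + 1(-1)) = (1, -9, -6)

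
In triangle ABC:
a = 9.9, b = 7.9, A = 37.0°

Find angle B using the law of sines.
sin(B)/b = sin(A)/a
sin(B) = b·sin(A)/a = 7.9·sin(37.0°)/9.9 = 0.480236
B = arcsin(0.480236) = 28.7°  (b ≤ a, so B ≤ A and the acute solution is unique)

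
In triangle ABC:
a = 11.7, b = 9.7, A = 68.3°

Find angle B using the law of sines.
sin(B)/b = sin(A)/a
sin(B) = b·sin(A)/a = 9.7·sin(68.3°)/11.7 = 0.770306
B = arcsin(0.770306) = 50.38°  (b ≤ a, so B ≤ A and the acute solution is unique)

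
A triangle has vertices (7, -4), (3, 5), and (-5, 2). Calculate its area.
Using the coordinate formula: Area = (1/2)|x₁(y₂-y₃) + x₂(y₃-y₁) + x₃(y₁-y₂)|
Area = (1/2)|7(5-2) + 3(2-(-4)) + (-5)((-4)-5)|
Area = (1/2)|7*3 + 3*6 + (-5)*(-9)|
Area = (1/2)|21 + 18 + 45|
Area = (1/2)*84 = 42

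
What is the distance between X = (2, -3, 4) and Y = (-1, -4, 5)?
d = √[(-3)² + (-1)² + (1)²] = √11 = 3.317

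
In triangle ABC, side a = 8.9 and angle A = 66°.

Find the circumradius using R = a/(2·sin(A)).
R = a/(2·sin(A)) = 8.9/(2·sin(66°))
R = 8.9/(2·0.913545) = 8.9/1.827091 = 4.871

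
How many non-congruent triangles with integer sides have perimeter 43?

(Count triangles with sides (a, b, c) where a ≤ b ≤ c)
With a ≤ b ≤ c and a + b + c = 43, the triangle inequality a + b > c gives c < 43/2, so c ≤ 21.
Iterate a from 1 to ⌊p/3⌋ = 14; for each a, b ranges from a to ⌊(p−a)/2⌋ with c = p − a − b, keeping only c ≥ b.
Triples: (1, 21, 21), (2, 20, 21), (3, 19, 21), …
Count = 44 triangles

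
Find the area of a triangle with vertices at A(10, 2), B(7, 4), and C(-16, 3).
Using the coordinate formula: Area = (1/2)|x₁(y₂-y₃) + x₂(y₃-y₁) + x₃(y₁-y₂)|
Area = (1/2)|10(4-3) + 7(3-2) + (-16)(2-4)|
Area = (1/2)|10*1 + 7*1 + (-16)*(-2)|
Area = (1/2)|10 + 7 + 32|
Area = (1/2)*49 = 24.50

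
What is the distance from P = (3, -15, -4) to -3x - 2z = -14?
d = |(-3)(3) + 0(-15) + (-2)(-4) - (-14)| / √((-3)² + 0² + (-2)²) = 13/√13 = 3.606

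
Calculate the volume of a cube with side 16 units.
Volume = s³
Volume = 16³
Volume = 4096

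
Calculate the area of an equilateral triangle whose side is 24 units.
Area = (sqrt(3)/4) * s²
Area = (sqrt(3)/4) * 24²
Area = (sqrt(3)/4) * 576
Area = 249.42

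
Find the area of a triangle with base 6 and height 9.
Area = (1/2) * base * height
Area = (1/2) * 6 * 9
Area = 27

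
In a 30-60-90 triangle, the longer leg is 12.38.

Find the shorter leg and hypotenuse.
In a 30-60-90 triangle, sides are in ratio 1 : √3 : 2.
Long leg = short leg·√3  →  short leg = 12.38/√3 = 7.148
Hypotenuse = 2·(short leg) = 2·12.38/√3 = 14.3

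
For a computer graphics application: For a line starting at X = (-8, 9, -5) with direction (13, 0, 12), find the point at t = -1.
P(-1) = (-8 + 13(-1), 9 + 0(-1), -5 + 12(-1)) = (-21, 9, -17)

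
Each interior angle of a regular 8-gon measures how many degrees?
Interior angle of a regular n-gon = (n-2)*180/n
Interior angle = (8-2)*180/8
Interior angle = 6*180/8
Interior angle = 1080/8
Interior angle = 135 degrees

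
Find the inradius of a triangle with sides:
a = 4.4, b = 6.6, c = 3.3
s = (a+b+c)/2 = (4.4+6.6+3.3)/2 = 7.15
Area = √(s(s-a)(s-b)(s-c)) = √(7.15·2.75·0.55·3.85) = 6.45255
r = Area/s = 6.45255/7.15 = 0.9025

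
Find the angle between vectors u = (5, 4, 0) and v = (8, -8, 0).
u·v = 8, |u|² = 41, |v|² = 128
cos θ = 8/√5248 ≈ 0.1104
θ ≈ 83.66°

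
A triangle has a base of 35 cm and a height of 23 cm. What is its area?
Area = (1/2) * base * height
Area = (1/2) * 35 * 23
Area = 402.50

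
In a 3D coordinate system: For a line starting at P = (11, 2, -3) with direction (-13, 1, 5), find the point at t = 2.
P(2) = (11 + (-13)(2), 2 + 1(2), -3 + 5(2)) = (-15, 4, 7)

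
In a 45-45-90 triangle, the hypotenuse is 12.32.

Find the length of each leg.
In a 45-45-90 triangle, hypotenuse = leg·√2  →  leg = hypotenuse/√2
leg = 12.32/√2 = 8.712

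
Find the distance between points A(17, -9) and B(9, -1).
Using the distance formula: d = sqrt((x₂-x₁)² + (y₂-y₁)²)
dx = 9 - 17 = -8
dy = (-1) - (-9) = 8
d = sqrt((-8)² + 8²) = sqrt(64 + 64) = sqrt(128) = 11.31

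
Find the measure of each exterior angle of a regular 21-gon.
Exterior angle of a regular n-gon = 360/n
Exterior angle = 360/21
Exterior angle = 17.14 degrees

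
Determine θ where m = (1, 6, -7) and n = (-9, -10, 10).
m·n = -139, |m|² = 86, |n|² = 281
cos θ = -139/√24166 ≈ -0.8942
θ ≈ 153.4°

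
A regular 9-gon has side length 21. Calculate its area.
For a regular 9-gon with side length s = 21:
Apothem a = s / (2*tan(pi/9)) = 21 / (2*tan(pi/9)) ≈ 28.8485
Perimeter P = 9 * 21 = 189
Area = (1/2) * P * a = (1/2) * 189 * 28.8485 = 2726.18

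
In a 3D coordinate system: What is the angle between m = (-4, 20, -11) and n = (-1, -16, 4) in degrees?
m·n = -360, |m|² = 537, |n|² = 273
cos θ = -360/√146601 ≈ -0.9402
θ ≈ 160.1°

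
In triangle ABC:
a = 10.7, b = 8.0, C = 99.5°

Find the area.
Using A = ½ab·sin(C):
A = ½·10.7·8.0·sin(99.5°) = ½·85.6·0.986286 = 42.21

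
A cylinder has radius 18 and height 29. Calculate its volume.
Volume = pi * r² * h
Volume = pi * 18² * 29
Volume = pi * 324 * 29
Volume = pi * 9396
Volume = 29518.40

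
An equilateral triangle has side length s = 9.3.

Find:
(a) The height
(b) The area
(a) Height h = s·√3/2 = 9.3·√3/2 = 8.054
(b) Area = (√3/4)·s² = (√3/4)·9.3² = (√3/4)·86.49 = 37.45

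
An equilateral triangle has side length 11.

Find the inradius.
For an equilateral triangle, r = s/(2√3) where s is the side.
r = 11/(2√3) = 11/3.464102 = 3.175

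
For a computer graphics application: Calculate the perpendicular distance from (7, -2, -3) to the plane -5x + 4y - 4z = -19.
d = |(-5)(7) + 4(-2) + (-4)(-3) - (-19)| / √((-5)² + 4² + (-4)²) = 12/√57 = 1.589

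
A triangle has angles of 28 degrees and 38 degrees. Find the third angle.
Sum of angles in a triangle = 180 degrees
Third angle = 180 - 28 - 38
Third angle = 114 degrees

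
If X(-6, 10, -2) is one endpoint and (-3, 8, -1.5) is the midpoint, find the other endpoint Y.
Y = (2×(-3) - (-6), 2×8 - 10, 2×(-1.5) - (-2)) = (0, 6, -1)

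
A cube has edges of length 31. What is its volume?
Volume = s³
Volume = 31³
Volume = 29791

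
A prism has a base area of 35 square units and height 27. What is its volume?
Volume = base area * height
Volume = 35 * 27
Volume = 945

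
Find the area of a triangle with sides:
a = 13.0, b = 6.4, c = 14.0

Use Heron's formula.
s = (a+b+c)/2 = (13.0+6.4+14.0)/2 = 16.7
A = √(s(s-a)(s-b)(s-c)) = √(16.7·3.7·10.3·2.7)
A = √1718.38 = 41.45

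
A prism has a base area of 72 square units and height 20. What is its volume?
Volume = base area * height
Volume = 72 * 20
Volume = 1440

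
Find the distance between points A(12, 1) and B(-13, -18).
Using the distance formula: d = sqrt((x₂-x₁)² + (y₂-y₁)²)
dx = (-13) - 12 = -25
dy = (-18) - 1 = -19
d = sqrt((-25)² + (-19)²) = sqrt(625 + 361) = sqrt(986) = 31.40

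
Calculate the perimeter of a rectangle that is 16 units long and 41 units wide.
Perimeter = 2 * (length + width)
Perimeter = 2 * (16 + 41)
Perimeter = 2 * 57
Perimeter = 114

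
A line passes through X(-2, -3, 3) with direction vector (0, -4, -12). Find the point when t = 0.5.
P(0.5) = (-2 + 0(0.5), -3 + (-4)(0.5), 3 + (-12)(0.5)) = (-2, -5, -3)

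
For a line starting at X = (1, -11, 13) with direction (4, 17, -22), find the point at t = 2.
P(2) = (1 + 4(2), -11 + 17(2), 13 + (-22)(2)) = (9, 23, -31)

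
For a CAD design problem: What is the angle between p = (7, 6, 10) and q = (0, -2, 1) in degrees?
p·q = -2, |p|² = 185, |q|² = 5
cos θ = -2/√925 ≈ -0.06576
θ ≈ 93.77°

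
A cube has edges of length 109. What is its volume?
Volume = s³
Volume = 109³
Volume = 1295029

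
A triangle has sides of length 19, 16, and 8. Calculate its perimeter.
Perimeter = sum of all sides
Perimeter = 19 + 16 + 8
Perimeter = 43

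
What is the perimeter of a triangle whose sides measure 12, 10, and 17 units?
Perimeter = sum of all sides
Perimeter = 12 + 10 + 17
Perimeter = 39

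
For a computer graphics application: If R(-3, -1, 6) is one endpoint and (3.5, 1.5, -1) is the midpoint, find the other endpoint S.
S = (2×3.5 - (-3), 2×1.5 - (-1), 2×(-1) - 6) = (10, 4, -8)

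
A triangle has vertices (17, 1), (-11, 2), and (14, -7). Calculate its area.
Using the coordinate formula: Area = (1/2)|x₁(y₂-y₃) + x₂(y₃-y₁) + x₃(y₁-y₂)|
Area = (1/2)|17(2-(-7)) + (-11)((-7)-1) + 14(1-2)|
Area = (1/2)|17*9 + (-11)*(-8) + 14*(-1)|
Area = (1/2)|153 + 88 + (-14)|
Area = (1/2)*227 = 113.50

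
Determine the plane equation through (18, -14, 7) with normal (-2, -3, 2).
d = n·P = (-2)(18) + (-3)(-14) + (2)(7) = 20
Plane: -2x - 3y + 2z = 20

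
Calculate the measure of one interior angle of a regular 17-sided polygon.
Interior angle of a regular n-gon = (n-2)*180/n
Interior angle = (17-2)*180/17
Interior angle = 15*180/17
Interior angle = 2700/17
Interior angle = 158.82 degrees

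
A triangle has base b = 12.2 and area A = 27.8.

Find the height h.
A = ½bh  →  h = 2A/b
h = 2·27.8/12.2 = 4.557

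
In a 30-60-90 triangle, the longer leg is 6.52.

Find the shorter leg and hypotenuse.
In a 30-60-90 triangle, sides are in ratio 1 : √3 : 2.
Long leg = short leg·√3  →  short leg = 6.52/√3 = 3.764
Hypotenuse = 2·(short leg) = 2·6.52/√3 = 7.529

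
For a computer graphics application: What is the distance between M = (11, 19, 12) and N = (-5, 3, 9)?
d = √[(-16)² + (-16)² + (-3)²] = √521 = 22.83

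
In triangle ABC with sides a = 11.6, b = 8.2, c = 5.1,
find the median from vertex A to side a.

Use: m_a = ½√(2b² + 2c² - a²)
m_a = ½√(2·8.2² + 2·5.1² - 11.6²)
m_a = ½√(134.48 + 52.02 - 134.56) = ½√51.94 = 3.603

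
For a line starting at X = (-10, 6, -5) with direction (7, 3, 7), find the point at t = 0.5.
P(0.5) = (-10 + 7(0.5), 6 + 3(0.5), -5 + 7(0.5)) = (-6.5, 7.5, -1.5)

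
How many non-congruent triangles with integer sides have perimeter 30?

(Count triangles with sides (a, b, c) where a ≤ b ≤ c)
With a ≤ b ≤ c and a + b + c = 30, the triangle inequality a + b > c gives c < 30/2, so c ≤ 14.
Iterate a from 1 to ⌊p/3⌋ = 10; for each a, b ranges from a to ⌊(p−a)/2⌋ with c = p − a − b, keeping only c ≥ b.
Triples: (2, 14, 14), (3, 13, 14), (4, 12, 14), …
Count = 19 triangles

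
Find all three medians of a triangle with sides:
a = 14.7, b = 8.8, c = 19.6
Using m_x = ½√(2y² + 2z² - x²):
m_a = ½√(2·8.8² + 2·19.6² - 14.7²) = ½√707.11 = 13.3
m_b = ½√(2·14.7² + 2·19.6² - 8.8²) = ½√1123.06 = 16.76
m_c = ½√(2·14.7² + 2·8.8² - 19.6²) = ½√202.9 = 7.122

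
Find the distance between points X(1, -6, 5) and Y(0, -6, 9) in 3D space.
d = √[(-1)² + (0)² + (4)²] = √17 = 4.123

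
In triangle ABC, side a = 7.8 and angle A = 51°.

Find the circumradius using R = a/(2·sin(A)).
R = a/(2·sin(A)) = 7.8/(2·sin(51°))
R = 7.8/(2·0.777146) = 7.8/1.554292 = 5.018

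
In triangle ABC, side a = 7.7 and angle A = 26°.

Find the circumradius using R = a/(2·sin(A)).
R = a/(2·sin(A)) = 7.7/(2·sin(26°))
R = 7.7/(2·0.438371) = 7.7/0.876742 = 8.783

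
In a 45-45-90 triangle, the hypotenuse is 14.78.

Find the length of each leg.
In a 45-45-90 triangle, hypotenuse = leg·√2  →  leg = hypotenuse/√2
leg = 14.78/√2 = 10.45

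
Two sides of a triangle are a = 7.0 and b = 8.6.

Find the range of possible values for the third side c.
By the triangle inequality: |a - b| < c < a + b
|7.0 - 8.6| < c < 7.0 + 8.6
1.6 < c < 15.6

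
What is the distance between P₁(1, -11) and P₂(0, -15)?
Using the distance formula: d = sqrt((x₂-x₁)² + (y₂-y₁)²)
dx = 0 - 1 = -1
dy = (-15) - (-11) = -4
d = sqrt((-1)² + (-4)²) = sqrt(1 + 16) = sqrt(17) = 4.12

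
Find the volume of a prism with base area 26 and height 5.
Volume = base area * height
Volume = 26 * 5
Volume = 130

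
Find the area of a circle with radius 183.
Area = pi * r²
Area = pi * 183²
Area = pi * 33489
Area = 105208.80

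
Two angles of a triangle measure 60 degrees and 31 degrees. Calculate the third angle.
Sum of angles in a triangle = 180 degrees
Third angle = 180 - 60 - 31
Third angle = 89 degrees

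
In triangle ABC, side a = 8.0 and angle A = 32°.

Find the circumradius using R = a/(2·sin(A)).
R = a/(2·sin(A)) = 8.0/(2·sin(32°))
R = 8.0/(2·0.529919) = 8.0/1.059839 = 7.548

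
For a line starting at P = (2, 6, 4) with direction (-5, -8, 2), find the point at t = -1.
P(-1) = (2 + (-5)(-1), 6 + (-8)(-1), 4 + 2(-1)) = (7, 14, 2)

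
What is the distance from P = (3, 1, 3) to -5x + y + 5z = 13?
d = |(-5)(3) + 1(1) + 5(3) - (13)| / √((-5)² + 1² + 5²) = 12/√51 = 1.68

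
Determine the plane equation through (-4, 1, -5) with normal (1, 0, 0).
d = n·P = (1)(-4) + (0)(1) + (0)(-5) = -4
Plane: x = -4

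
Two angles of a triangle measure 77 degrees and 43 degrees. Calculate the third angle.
Sum of angles in a triangle = 180 degrees
Third angle = 180 - 77 - 43
Third angle = 60 degrees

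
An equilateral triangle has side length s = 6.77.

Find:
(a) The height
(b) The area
(a) Height h = s·√3/2 = 6.77·√3/2 = 5.863
(b) Area = (√3/4)·s² = (√3/4)·6.77² = (√3/4)·45.8329 = 19.85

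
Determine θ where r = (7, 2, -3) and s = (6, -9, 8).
r·s = 0, |r|² = 62, |s|² = 181
cos θ = 0/√11222 ≈ 0.0
θ ≈ 90.0°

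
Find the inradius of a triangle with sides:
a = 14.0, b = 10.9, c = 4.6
s = (a+b+c)/2 = (14.0+10.9+4.6)/2 = 14.75
Area = √(s(s-a)(s-b)(s-c)) = √(14.75·0.75·3.85·10.15) = 20.7917
r = Area/s = 20.7917/14.75 = 1.41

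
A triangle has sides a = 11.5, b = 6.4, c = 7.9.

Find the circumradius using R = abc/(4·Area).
s = (a+b+c)/2 = 12.9
Area = √(s(s-a)(s-b)(s-c)) = √(12.9·1.4·6.5·5) = 24.2271
R = abc/(4·Area) = (11.5·6.4·7.9)/(4·24.2271) = 581.44/96.9084 = 6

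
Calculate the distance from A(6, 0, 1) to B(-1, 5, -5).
d = √[(-7)² + (5)² + (-6)²] = √110 = 10.49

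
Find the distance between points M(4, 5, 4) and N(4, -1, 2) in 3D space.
d = √[(0)² + (-6)² + (-2)²] = √40 = 6.325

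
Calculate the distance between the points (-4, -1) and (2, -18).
Using the distance formula: d = sqrt((x₂-x₁)² + (y₂-y₁)²)
dx = 2 - (-4) = 6
dy = (-18) - (-1) = -17
d = sqrt(6² + (-17)²) = sqrt(36 + 289) = sqrt(325) = 18.03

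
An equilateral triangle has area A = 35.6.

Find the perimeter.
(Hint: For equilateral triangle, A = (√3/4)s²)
A = (√3/4)s²  →  s² = 4A/√3 = 4·35.6/√3 = 82.2147
s = 9.06723
Perimeter = 3s = 27.2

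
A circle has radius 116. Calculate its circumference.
Circumference = 2 * pi * r
Circumference = 2 * pi * 116
Circumference = 728.85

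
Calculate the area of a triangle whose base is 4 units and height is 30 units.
Area = (1/2) * base * height
Area = (1/2) * 4 * 30
Area = 60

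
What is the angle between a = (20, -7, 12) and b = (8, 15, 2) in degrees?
a·b = 79, |a|² = 593, |b|² = 293
cos θ = 79/√173749 ≈ 0.1895
θ ≈ 79.07°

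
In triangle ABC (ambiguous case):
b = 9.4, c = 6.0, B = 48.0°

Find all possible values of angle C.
sin(C)/c = sin(B)/b  →  sin(C) = c·sin(B)/b = 6.0·sin(48.0°)/9.4 = 0.474348
C₁ = arcsin(0.474348) = 28.32°,  C₂ = 180° - C₁ = 151.68°
Check C₂: A = 180° - 48.0° - 151.68° = -19.68° ≤ 0, rejected
C = 28.32° (one solution)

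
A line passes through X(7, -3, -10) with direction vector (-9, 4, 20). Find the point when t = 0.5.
P(0.5) = (7 + (-9)(0.5), -3 + 4(0.5), -10 + 20(0.5)) = (2.5, -1, 0)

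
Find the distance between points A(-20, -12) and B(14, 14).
Using the distance formula: d = sqrt((x₂-x₁)² + (y₂-y₁)²)
dx = 14 - (-20) = 34
dy = 14 - (-12) = 26
d = sqrt(34² + 26²) = sqrt(1156 + 676) = sqrt(1832) = 42.80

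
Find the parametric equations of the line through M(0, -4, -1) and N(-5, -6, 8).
Direction vector d = N - M = (-5, -2, 9)
x = 0 - 5t, y = -4 - 2t, z = -1 + 9t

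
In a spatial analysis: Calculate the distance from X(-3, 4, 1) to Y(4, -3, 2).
d = √[(7)² + (-7)² + (1)²] = √99 = 9.95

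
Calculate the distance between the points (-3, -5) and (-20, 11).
Using the distance formula: d = sqrt((x₂-x₁)² + (y₂-y₁)²)
dx = (-20) - (-3) = -17
dy = 11 - (-5) = 16
d = sqrt((-17)² + 16²) = sqrt(289 + 256) = sqrt(545) = 23.35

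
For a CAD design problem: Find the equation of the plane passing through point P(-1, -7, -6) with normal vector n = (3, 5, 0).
d = n·P = (3)(-1) + (5)(-7) + (0)(-6) = -38
Plane: 3x + 5y = -38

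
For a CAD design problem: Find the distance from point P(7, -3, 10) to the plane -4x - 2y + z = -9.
d = |(-4)(7) + (-2)(-3) + 1(10) - (-9)| / √((-4)² + (-2)² + 1²) = 3/√21 = 0.6547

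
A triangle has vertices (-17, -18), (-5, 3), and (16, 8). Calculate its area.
Using the coordinate formula: Area = (1/2)|x₁(y₂-y₃) + x₂(y₃-y₁) + x₃(y₁-y₂)|
Area = (1/2)|(-17)(3-8) + (-5)(8-(-18)) + 16((-18)-3)|
Area = (1/2)|(-17)*(-5) + (-5)*26 + 16*(-21)|
Area = (1/2)|85 + (-130) + (-336)|
Area = (1/2)*381 = 190.50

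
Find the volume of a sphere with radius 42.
Volume = (4/3) * pi * r³
Volume = (4/3) * pi * 42³
Volume = (4/3) * pi * 74088
Volume = 310339.09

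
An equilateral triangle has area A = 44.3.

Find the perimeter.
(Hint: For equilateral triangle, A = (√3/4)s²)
A = (√3/4)s²  →  s² = 4A/√3 = 4·44.3/√3 = 102.306
s = 10.1147
Perimeter = 3s = 30.34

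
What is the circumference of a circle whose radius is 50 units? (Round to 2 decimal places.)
Circumference = 2 * pi * r
Circumference = 2 * pi * 50
Circumference = 314.16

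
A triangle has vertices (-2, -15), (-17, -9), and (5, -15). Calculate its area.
Using the coordinate formula: Area = (1/2)|x₁(y₂-y₃) + x₂(y₃-y₁) + x₃(y₁-y₂)|
Area = (1/2)|(-2)((-9)-(-15)) + (-17)((-15)-(-15)) + 5((-15)-(-9))|
Area = (1/2)|(-2)*6 + (-17)*0 + 5*(-6)|
Area = (1/2)|(-12) + 0 + (-30)|
Area = (1/2)*42 = 21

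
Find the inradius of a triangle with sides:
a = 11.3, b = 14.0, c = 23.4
s = (a+b+c)/2 = (11.3+14.0+23.4)/2 = 24.35
Area = √(s(s-a)(s-b)(s-c)) = √(24.35·13.05·10.35·0.95) = 55.8968
r = Area/s = 55.8968/24.35 = 2.296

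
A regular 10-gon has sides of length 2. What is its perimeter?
Perimeter = number of sides * side length
Perimeter = 10 * 2
Perimeter = 20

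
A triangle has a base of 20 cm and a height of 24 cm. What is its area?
Area = (1/2) * base * height
Area = (1/2) * 20 * 24
Area = 240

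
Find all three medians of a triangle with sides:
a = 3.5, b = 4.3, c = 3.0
Using m_x = ½√(2y² + 2z² - x²):
m_a = ½√(2·4.3² + 2·3.0² - 3.5²) = ½√42.73 = 3.268
m_b = ½√(2·3.5² + 2·3.0² - 4.3²) = ½√24.01 = 2.45
m_c = ½√(2·3.5² + 2·4.3² - 3.0²) = ½√52.48 = 3.622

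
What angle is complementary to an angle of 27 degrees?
Complementary angles sum to 90 degrees.
Other angle = 90 - 27
Other angle = 63 degrees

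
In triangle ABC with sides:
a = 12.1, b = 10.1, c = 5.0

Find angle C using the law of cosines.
cos(C) = (a² + b² - c²)/(2ab)
cos(C) = (12.1² + 10.1² - 5.0²)/(2·12.1·10.1) = 223.42/244.42 = 0.914082
C = arccos(0.914082) = 23.92°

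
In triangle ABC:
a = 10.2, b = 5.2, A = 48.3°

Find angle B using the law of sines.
sin(B)/b = sin(A)/a
sin(B) = b·sin(A)/a = 5.2·sin(48.3°)/10.2 = 0.380639
B = arcsin(0.380639) = 22.37°  (b ≤ a, so B ≤ A and the acute solution is unique)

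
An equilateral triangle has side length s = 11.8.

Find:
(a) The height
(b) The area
(a) Height h = s·√3/2 = 11.8·√3/2 = 10.22
(b) Area = (√3/4)·s² = (√3/4)·11.8² = (√3/4)·139.24 = 60.29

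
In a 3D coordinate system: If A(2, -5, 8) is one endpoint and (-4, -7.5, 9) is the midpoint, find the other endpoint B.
B = (2×(-4) - 2, 2×(-7.5) - (-5), 2×9 - 8) = (-10, -10, 10)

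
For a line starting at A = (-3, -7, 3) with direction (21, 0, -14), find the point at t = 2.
P(2) = (-3 + 21(2), -7 + 0(2), 3 + (-14)(2)) = (39, -7, -25)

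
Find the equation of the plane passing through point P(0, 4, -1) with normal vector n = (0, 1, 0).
d = n·P = (0)(0) + (1)(4) + (0)(-1) = 4
Plane: y = 4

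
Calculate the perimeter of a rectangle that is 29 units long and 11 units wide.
Perimeter = 2 * (length + width)
Perimeter = 2 * (29 + 11)
Perimeter = 2 * 40
Perimeter = 80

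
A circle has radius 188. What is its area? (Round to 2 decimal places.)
Area = pi * r²
Area = pi * 188²
Area = pi * 35344
Area = 111036.45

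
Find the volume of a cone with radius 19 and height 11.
Volume = (1/3) * pi * r² * h
Volume = (1/3) * pi * 19² * 11
Volume = (1/3) * pi * 361 * 11
Volume = (1/3) * pi * 3971
Volume = 4158.42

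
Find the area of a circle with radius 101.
Area = pi * r²
Area = pi * 101²
Area = pi * 10201
Area = 32047.39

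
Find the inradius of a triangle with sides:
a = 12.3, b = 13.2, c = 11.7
s = (a+b+c)/2 = (12.3+13.2+11.7)/2 = 18.6
Area = √(s(s-a)(s-b)(s-c)) = √(18.6·6.3·5.4·6.9) = 66.0767
r = Area/s = 66.0767/18.6 = 3.553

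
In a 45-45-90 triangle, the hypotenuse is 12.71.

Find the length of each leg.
In a 45-45-90 triangle, hypotenuse = leg·√2  →  leg = hypotenuse/√2
leg = 12.71/√2 = 8.987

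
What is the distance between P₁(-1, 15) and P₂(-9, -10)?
Using the distance formula: d = sqrt((x₂-x₁)² + (y₂-y₁)²)
dx = (-9) - (-1) = -8
dy = (-10) - 15 = -25
d = sqrt((-8)² + (-25)²) = sqrt(64 + 625) = sqrt(689) = 26.25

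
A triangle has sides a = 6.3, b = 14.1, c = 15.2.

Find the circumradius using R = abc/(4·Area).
s = (a+b+c)/2 = 17.8
Area = √(s(s-a)(s-b)(s-c)) = √(17.8·11.5·3.7·2.6) = 44.3758
R = abc/(4·Area) = (6.3·14.1·15.2)/(4·44.3758) = 1350.216/177.5032 = 7.607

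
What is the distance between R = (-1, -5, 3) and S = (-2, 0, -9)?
d = √[(-1)² + (5)² + (-12)²] = √170 = 13.04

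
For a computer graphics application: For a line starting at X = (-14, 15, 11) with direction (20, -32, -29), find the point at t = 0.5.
P(0.5) = (-14 + 20(0.5), 15 + (-32)(0.5), 11 + (-29)(0.5)) = (-4, -1, -3.5)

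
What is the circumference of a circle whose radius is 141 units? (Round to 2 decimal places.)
Circumference = 2 * pi * r
Circumference = 2 * pi * 141
Circumference = 885.93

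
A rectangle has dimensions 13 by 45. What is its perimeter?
Perimeter = 2 * (length + width)
Perimeter = 2 * (13 + 45)
Perimeter = 2 * 58
Perimeter = 116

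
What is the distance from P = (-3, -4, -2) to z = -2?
d = |0(-3) + 0(-4) + 1(-2) - (-2)| / √(0² + 0² + 1²) = 0/√1 = 0.0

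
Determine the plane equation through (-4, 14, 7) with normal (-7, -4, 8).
d = n·P = (-7)(-4) + (-4)(14) + (8)(7) = 28
Plane: -7x - 4y + 8z = 28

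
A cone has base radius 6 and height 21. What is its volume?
Volume = (1/3) * pi * r² * h
Volume = (1/3) * pi * 6² * 21
Volume = (1/3) * pi * 36 * 21
Volume = (1/3) * pi * 756
Volume = 791.68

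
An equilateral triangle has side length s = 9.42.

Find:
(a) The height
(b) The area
(a) Height h = s·√3/2 = 9.42·√3/2 = 8.158
(b) Area = (√3/4)·s² = (√3/4)·9.42² = (√3/4)·88.7364 = 38.42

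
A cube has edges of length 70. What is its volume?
Volume = s³
Volume = 70³
Volume = 343000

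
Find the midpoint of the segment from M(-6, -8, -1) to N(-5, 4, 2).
Midpoint = ((-6-5)/2, (-8+4)/2, (-1+2)/2) = (-5.5, -2, 0.5)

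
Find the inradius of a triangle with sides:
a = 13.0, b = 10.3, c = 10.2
s = (a+b+c)/2 = (13.0+10.3+10.2)/2 = 16.75
Area = √(s(s-a)(s-b)(s-c)) = √(16.75·3.75·6.45·6.55) = 51.5138
r = Area/s = 51.5138/16.75 = 3.075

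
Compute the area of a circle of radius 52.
Area = pi * r²
Area = pi * 52²
Area = pi * 2704
Area = 8494.87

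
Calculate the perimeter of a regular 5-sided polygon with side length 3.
Perimeter = number of sides * side length
Perimeter = 5 * 3
Perimeter = 15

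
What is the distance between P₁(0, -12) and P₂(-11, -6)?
Using the distance formula: d = sqrt((x₂-x₁)² + (y₂-y₁)²)
dx = (-11) - 0 = -11
dy = (-6) - (-12) = 6
d = sqrt((-11)² + 6²) = sqrt(121 + 36) = sqrt(157) = 12.53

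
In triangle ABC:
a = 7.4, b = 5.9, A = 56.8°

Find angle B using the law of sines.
sin(B)/b = sin(A)/a
sin(B) = b·sin(A)/a = 5.9·sin(56.8°)/7.4 = 0.667150
B = arcsin(0.667150) = 41.85°  (b ≤ a, so B ≤ A and the acute solution is unique)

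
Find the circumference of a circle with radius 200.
Circumference = 2 * pi * r
Circumference = 2 * pi * 200
Circumference = 1256.64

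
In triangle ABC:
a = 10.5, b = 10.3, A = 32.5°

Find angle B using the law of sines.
sin(B)/b = sin(A)/a
sin(B) = b·sin(A)/a = 10.3·sin(32.5°)/10.5 = 0.527065
B = arcsin(0.527065) = 31.81°  (b ≤ a, so B ≤ A and the acute solution is unique)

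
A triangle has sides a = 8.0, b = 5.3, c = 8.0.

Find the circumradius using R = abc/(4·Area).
s = (a+b+c)/2 = 10.65
Area = √(s(s-a)(s-b)(s-c)) = √(10.65·2.65·5.35·2.65) = 20.0031
R = abc/(4·Area) = (8.0·5.3·8.0)/(4·20.0031) = 339.2/80.0124 = 4.239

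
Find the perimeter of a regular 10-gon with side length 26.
Perimeter = number of sides * side length
Perimeter = 10 * 26
Perimeter = 260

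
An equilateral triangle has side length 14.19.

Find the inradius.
For an equilateral triangle, r = s/(2√3) where s is the side.
r = 14.19/(2√3) = 14.19/3.464102 = 4.096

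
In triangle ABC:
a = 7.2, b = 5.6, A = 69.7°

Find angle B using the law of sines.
sin(B)/b = sin(A)/a
sin(B) = b·sin(A)/a = 5.6·sin(69.7°)/7.2 = 0.729469
B = arcsin(0.729469) = 46.84°  (b ≤ a, so B ≤ A and the acute solution is unique)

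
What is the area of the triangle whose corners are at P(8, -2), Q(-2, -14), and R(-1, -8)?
Using the coordinate formula: Area = (1/2)|x₁(y₂-y₃) + x₂(y₃-y₁) + x₃(y₁-y₂)|
Area = (1/2)|8((-14)-(-8)) + (-2)((-8)-(-2)) + (-1)((-2)-(-14))|
Area = (1/2)|8*(-6) + (-2)*(-6) + (-1)*12|
Area = (1/2)|(-48) + 12 + (-12)|
Area = (1/2)*48 = 24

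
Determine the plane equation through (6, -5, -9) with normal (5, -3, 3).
d = n·P = (5)(6) + (-3)(-5) + (3)(-9) = 18
Plane: 5x - 3y + 3z = 18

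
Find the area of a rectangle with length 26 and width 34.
Area = length * width
Area = 26 * 34
Area = 884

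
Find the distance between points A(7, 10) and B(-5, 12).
Using the distance formula: d = sqrt((x₂-x₁)² + (y₂-y₁)²)
dx = (-5) - 7 = -12
dy = 12 - 10 = 2
d = sqrt((-12)² + 2²) = sqrt(144 + 4) = sqrt(148) = 12.17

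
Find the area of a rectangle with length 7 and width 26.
Area = length * width
Area = 7 * 26
Area = 182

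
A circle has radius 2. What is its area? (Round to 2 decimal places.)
Area = pi * r²
Area = pi * 2²
Area = pi * 4
Area = 12.57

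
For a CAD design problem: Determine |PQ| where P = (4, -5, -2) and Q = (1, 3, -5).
d = √[(-3)² + (8)² + (-3)²] = √82 = 9.055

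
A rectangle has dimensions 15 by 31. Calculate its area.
Area = length * width
Area = 15 * 31
Area = 465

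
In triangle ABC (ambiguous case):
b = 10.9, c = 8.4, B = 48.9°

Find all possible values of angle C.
sin(C)/c = sin(B)/b  →  sin(C) = c·sin(B)/b = 8.4·sin(48.9°)/10.9 = 0.580728
C₁ = arcsin(0.580728) = 35.5°,  C₂ = 180° - C₁ = 144.5°
Check C₂: A = 180° - 48.9° - 144.5° = -13.4° ≤ 0, rejected
C = 35.5° (one solution)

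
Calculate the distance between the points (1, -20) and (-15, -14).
Using the distance formula: d = sqrt((x₂-x₁)² + (y₂-y₁)²)
dx = (-15) - 1 = -16
dy = (-14) - (-20) = 6
d = sqrt((-16)² + 6²) = sqrt(256 + 36) = sqrt(292) = 17.09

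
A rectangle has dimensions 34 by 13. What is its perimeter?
Perimeter = 2 * (length + width)
Perimeter = 2 * (34 + 13)
Perimeter = 2 * 47
Perimeter = 94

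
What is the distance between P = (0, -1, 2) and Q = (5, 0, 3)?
d = √[(5)² + (1)² + (1)²] = √27 = 5.196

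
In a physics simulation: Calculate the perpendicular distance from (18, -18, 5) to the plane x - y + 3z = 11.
d = |1(18) + (-1)(-18) + 3(5) - (11)| / √(1² + (-1)² + 3²) = 40/√11 = 12.06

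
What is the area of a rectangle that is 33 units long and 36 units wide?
Area = length * width
Area = 33 * 36
Area = 1188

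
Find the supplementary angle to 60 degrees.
Supplementary angles sum to 180 degrees.
Other angle = 180 - 60
Other angle = 120 degrees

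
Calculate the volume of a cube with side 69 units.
Volume = s³
Volume = 69³
Volume = 328509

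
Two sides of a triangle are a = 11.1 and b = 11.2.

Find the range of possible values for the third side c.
By the triangle inequality: |a - b| < c < a + b
|11.1 - 11.2| < c < 11.1 + 11.2
0.1 < c < 22.3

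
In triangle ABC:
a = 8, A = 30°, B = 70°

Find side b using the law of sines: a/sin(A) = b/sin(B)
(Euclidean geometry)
b = a·sin(B)/sin(A) = 8·sin(70°)/sin(30°)
b = 8·0.939693/0.500000 = 15.04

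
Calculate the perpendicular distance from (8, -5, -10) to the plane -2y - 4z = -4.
d = |0(8) + (-2)(-5) + (-4)(-10) - (-4)| / √(0² + (-2)² + (-4)²) = 54/√20 = 12.07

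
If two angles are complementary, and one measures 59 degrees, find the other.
Complementary angles sum to 90 degrees.
Other angle = 90 - 59
Other angle = 31 degrees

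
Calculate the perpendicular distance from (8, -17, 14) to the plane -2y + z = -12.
d = |0(8) + (-2)(-17) + 1(14) - (-12)| / √(0² + (-2)² + 1²) = 60/√5 = 26.83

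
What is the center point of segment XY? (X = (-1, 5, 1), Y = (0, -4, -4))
Midpoint = ((-1+0)/2, (5-4)/2, (1-4)/2) = (-0.5, 0.5, -1.5)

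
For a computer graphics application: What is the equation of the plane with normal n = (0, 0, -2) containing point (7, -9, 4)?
d = n·P = (0)(7) + (0)(-9) + (-2)(4) = -8
Plane: -2z = -8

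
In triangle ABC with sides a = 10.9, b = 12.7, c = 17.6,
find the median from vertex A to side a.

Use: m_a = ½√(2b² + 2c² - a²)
m_a = ½√(2·12.7² + 2·17.6² - 10.9²)
m_a = ½√(322.58 + 619.52 - 118.81) = ½√823.29 = 14.35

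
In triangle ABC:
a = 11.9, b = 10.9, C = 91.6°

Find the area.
Using A = ½ab·sin(C):
A = ½·11.9·10.9·sin(91.6°) = ½·129.71·0.999610 = 64.83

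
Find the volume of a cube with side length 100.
Volume = s³
Volume = 100³
Volume = 1000000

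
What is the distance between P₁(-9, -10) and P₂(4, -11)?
Using the distance formula: d = sqrt((x₂-x₁)² + (y₂-y₁)²)
dx = 4 - (-9) = 13
dy = (-11) - (-10) = -1
d = sqrt(13² + (-1)²) = sqrt(169 + 1) = sqrt(170) = 13.04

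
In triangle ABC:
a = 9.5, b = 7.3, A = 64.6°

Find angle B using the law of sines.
sin(B)/b = sin(A)/a
sin(B) = b·sin(A)/a = 7.3·sin(64.6°)/9.5 = 0.694142
B = arcsin(0.694142) = 43.96°  (b ≤ a, so B ≤ A and the acute solution is unique)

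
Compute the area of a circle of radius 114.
Area = pi * r²
Area = pi * 114²
Area = pi * 12996
Area = 40828.14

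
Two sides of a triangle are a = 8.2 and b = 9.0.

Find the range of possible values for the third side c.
By the triangle inequality: |a - b| < c < a + b
|8.2 - 9.0| < c < 8.2 + 9.0
0.8 < c < 17.2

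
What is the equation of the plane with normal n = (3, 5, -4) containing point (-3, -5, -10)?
d = n·P = (3)(-3) + (5)(-5) + (-4)(-10) = 6
Plane: 3x + 5y - 4z = 6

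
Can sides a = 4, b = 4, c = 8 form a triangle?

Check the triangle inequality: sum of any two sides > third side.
No: 4 + 4 = 8 is not > 8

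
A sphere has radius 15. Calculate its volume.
Volume = (4/3) * pi * r³
Volume = (4/3) * pi * 15³
Volume = (4/3) * pi * 3375
Volume = 14137.17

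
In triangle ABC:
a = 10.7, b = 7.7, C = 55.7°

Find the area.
Using A = ½ab·sin(C):
A = ½·10.7·7.7·sin(55.7°) = ½·82.39·0.826098 = 34.03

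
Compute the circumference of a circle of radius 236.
Circumference = 2 * pi * r
Circumference = 2 * pi * 236
Circumference = 1482.83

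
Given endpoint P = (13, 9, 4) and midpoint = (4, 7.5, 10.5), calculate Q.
Q = (2×4 - 13, 2×7.5 - 9, 2×10.5 - 4) = (-5, 6, 17)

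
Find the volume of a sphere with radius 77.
Volume = (4/3) * pi * r³
Volume = (4/3) * pi * 77³
Volume = (4/3) * pi * 456533
Volume = 1912320.96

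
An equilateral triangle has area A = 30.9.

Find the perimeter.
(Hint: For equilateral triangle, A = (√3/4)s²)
A = (√3/4)s²  →  s² = 4A/√3 = 4·30.9/√3 = 71.3605
s = 8.44751
Perimeter = 3s = 25.34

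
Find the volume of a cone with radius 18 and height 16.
Volume = (1/3) * pi * r² * h
Volume = (1/3) * pi * 18² * 16
Volume = (1/3) * pi * 324 * 16
Volume = (1/3) * pi * 5184
Volume = 5428.67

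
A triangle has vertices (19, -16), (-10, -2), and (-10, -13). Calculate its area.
Using the coordinate formula: Area = (1/2)|x₁(y₂-y₃) + x₂(y₃-y₁) + x₃(y₁-y₂)|
Area = (1/2)|19((-2)-(-13)) + (-10)((-13)-(-16)) + (-10)((-16)-(-2))|
Area = (1/2)|19*11 + (-10)*3 + (-10)*(-14)|
Area = (1/2)|209 + (-30) + 140|
Area = (1/2)*319 = 159.50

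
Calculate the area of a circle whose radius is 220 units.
Area = pi * r²
Area = pi * 220²
Area = pi * 48400
Area = 152053.08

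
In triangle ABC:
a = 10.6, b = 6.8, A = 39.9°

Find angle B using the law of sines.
sin(B)/b = sin(A)/a
sin(B) = b·sin(A)/a = 6.8·sin(39.9°)/10.6 = 0.411496
B = arcsin(0.411496) = 24.3°  (b ≤ a, so B ≤ A and the acute solution is unique)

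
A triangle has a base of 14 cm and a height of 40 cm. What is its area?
Area = (1/2) * base * height
Area = (1/2) * 14 * 40
Area = 280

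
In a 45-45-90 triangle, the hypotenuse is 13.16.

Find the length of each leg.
In a 45-45-90 triangle, hypotenuse = leg·√2  →  leg = hypotenuse/√2
leg = 13.16/√2 = 9.306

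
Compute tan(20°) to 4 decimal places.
tan(20 degrees) = 0.364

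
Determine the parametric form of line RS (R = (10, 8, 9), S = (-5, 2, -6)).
Direction vector d = S - R = (-15, -6, -15)
x = 10 - 15t, y = 8 - 6t, z = 9 - 15t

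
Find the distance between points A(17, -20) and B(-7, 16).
Using the distance formula: d = sqrt((x₂-x₁)² + (y₂-y₁)²)
dx = (-7) - 17 = -24
dy = 16 - (-20) = 36
d = sqrt((-24)² + 36²) = sqrt(576 + 1296) = sqrt(1872) = 43.27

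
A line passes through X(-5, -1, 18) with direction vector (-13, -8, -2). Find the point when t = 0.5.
P(0.5) = (-5 + (-13)(0.5), -1 + (-8)(0.5), 18 + (-2)(0.5)) = (-11.5, -5, 17)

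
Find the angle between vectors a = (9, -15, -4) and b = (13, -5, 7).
a·b = 164, |a|² = 322, |b|² = 243
cos θ = 164/√78246 ≈ 0.5863
θ ≈ 54.11°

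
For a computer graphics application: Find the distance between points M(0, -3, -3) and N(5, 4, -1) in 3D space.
d = √[(5)² + (7)² + (2)²] = √78 = 8.832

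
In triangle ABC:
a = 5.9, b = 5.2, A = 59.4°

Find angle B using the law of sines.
sin(B)/b = sin(A)/a
sin(B) = b·sin(A)/a = 5.2·sin(59.4°)/5.9 = 0.758620
B = arcsin(0.758620) = 49.34°  (b ≤ a, so B ≤ A and the acute solution is unique)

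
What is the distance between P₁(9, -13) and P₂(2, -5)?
Using the distance formula: d = sqrt((x₂-x₁)² + (y₂-y₁)²)
dx = 2 - 9 = -7
dy = (-5) - (-13) = 8
d = sqrt((-7)² + 8²) = sqrt(49 + 64) = sqrt(113) = 10.63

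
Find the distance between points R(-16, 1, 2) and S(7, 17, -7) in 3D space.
d = √[(23)² + (16)² + (-9)²] = √866 = 29.43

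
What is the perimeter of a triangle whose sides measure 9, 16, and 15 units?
Perimeter = sum of all sides
Perimeter = 9 + 16 + 15
Perimeter = 40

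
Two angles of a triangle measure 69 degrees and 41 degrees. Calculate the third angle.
Sum of angles in a triangle = 180 degrees
Third angle = 180 - 69 - 41
Third angle = 70 degrees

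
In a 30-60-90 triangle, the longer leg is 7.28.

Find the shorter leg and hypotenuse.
In a 30-60-90 triangle, sides are in ratio 1 : √3 : 2.
Long leg = short leg·√3  →  short leg = 7.28/√3 = 4.203
Hypotenuse = 2·(short leg) = 2·7.28/√3 = 8.406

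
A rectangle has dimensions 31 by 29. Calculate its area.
Area = length * width
Area = 31 * 29
Area = 899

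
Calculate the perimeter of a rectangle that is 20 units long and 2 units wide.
Perimeter = 2 * (length + width)
Perimeter = 2 * (20 + 2)
Perimeter = 2 * 22
Perimeter = 44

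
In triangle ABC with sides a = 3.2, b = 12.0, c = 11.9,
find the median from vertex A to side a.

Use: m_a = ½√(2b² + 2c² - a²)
m_a = ½√(2·12.0² + 2·11.9² - 3.2²)
m_a = ½√(288 + 283.22 - 10.24) = ½√560.98 = 11.84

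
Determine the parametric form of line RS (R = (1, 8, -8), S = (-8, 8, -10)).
Direction vector d = S - R = (-9, 0, -2)
x = 1 - 9t, y = 8, z = -8 - 2t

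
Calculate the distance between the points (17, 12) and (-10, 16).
Using the distance formula: d = sqrt((x₂-x₁)² + (y₂-y₁)²)
dx = (-10) - 17 = -27
dy = 16 - 12 = 4
d = sqrt((-27)² + 4²) = sqrt(729 + 16) = sqrt(745) = 27.29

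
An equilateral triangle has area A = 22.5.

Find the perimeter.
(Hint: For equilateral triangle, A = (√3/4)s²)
A = (√3/4)s²  →  s² = 4A/√3 = 4·22.5/√3 = 51.9615
s = 7.20843
Perimeter = 3s = 21.63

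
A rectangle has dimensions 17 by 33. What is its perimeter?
Perimeter = 2 * (length + width)
Perimeter = 2 * (17 + 33)
Perimeter = 2 * 50
Perimeter = 100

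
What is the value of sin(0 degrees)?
sin(0 degrees) = 0
Decimal approximation: 0.0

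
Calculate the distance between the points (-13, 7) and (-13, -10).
Using the distance formula: d = sqrt((x₂-x₁)² + (y₂-y₁)²)
dx = (-13) - (-13) = 0
dy = (-10) - 7 = -17
d = sqrt(0² + (-17)²) = sqrt(0 + 289) = sqrt(289) = 17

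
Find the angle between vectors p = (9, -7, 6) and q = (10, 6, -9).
p·q = -6, |p|² = 166, |q|² = 217
cos θ = -6/√36022 ≈ -0.03161
θ ≈ 91.81°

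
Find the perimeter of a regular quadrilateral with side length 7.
Perimeter = number of sides * side length
Perimeter = 4 * 7
Perimeter = 28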